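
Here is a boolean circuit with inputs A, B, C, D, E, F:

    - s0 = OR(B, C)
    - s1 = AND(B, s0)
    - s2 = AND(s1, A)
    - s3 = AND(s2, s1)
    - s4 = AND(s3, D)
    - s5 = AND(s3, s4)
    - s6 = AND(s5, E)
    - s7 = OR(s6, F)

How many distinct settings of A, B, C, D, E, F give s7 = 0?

30

s7 = OR(s6, F) must be 0, so both s6 = 0 and F = 0.
Enumerating the 64 input combinations, 30 give s7 = 0 and 34 give s7 = 1.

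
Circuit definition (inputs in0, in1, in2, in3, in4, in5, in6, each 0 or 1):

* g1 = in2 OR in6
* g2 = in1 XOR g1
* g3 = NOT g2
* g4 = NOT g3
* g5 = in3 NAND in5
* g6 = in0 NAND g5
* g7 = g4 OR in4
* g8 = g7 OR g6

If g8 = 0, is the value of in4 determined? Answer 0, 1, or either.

g8 = g7 OR g6 must be 0, so both g7 = 0 and g6 = 0.
Every assignment with g8 = 0 has in4 = 0; there are 12 such assignment(s).

0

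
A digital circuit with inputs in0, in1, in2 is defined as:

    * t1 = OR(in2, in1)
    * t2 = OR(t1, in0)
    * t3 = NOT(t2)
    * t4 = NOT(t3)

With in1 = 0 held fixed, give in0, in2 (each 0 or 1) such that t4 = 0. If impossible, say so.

in0=0, in2=0

Check with in1 = 0 and in0=0, in2=0:
t1 = OR(in2, in1) = OR(0, 0) = 0
t2 = OR(t1, in0) = OR(0, 0) = 0
t3 = NOT(t2) = NOT 0 = 1
t4 = NOT(t3) = NOT 1 = 0
So t4 = 0.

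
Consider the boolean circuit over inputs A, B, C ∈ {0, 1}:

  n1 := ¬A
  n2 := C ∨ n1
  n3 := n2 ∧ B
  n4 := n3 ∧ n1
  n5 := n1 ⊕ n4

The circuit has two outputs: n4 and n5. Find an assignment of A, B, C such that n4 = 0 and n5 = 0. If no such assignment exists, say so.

Check with A=1, B=0, C=0:
n1 = ¬A = ¬1 = 0
n2 = C ∨ n1 = 0 ∨ 0 = 0
n3 = n2 ∧ B = 0 ∧ 0 = 0
n4 = n3 ∧ n1 = 0 ∧ 0 = 0
n5 = n1 ⊕ n4 = 0 ⊕ 0 = 0
So n4 = 0 and n5 = 0.

A=1, B=0, C=0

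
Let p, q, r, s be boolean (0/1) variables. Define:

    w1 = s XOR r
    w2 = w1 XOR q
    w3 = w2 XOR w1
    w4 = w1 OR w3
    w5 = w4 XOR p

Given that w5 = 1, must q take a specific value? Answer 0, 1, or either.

Both values of q occur among assignments with w5 = 1:
  q=0: p=0, q=0, r=0, s=1
  q=1: p=0, q=1, r=0, s=0

either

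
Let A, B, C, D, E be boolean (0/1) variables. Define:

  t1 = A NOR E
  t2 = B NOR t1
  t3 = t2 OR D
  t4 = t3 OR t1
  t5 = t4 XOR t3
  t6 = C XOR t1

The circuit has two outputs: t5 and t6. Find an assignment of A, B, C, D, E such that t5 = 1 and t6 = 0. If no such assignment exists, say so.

Check with A=0, B=1, C=1, D=0, E=0:
t1 = A NOR E = 0 NOR 0 = 1
t2 = B NOR t1 = 1 NOR 1 = 0
t3 = t2 OR D = 0 OR 0 = 0
t4 = t3 OR t1 = 0 OR 1 = 1
t5 = t4 XOR t3 = 1 XOR 0 = 1
t6 = C XOR t1 = 1 XOR 1 = 0
So t5 = 1 and t6 = 0.

A=0, B=1, C=1, D=0, E=0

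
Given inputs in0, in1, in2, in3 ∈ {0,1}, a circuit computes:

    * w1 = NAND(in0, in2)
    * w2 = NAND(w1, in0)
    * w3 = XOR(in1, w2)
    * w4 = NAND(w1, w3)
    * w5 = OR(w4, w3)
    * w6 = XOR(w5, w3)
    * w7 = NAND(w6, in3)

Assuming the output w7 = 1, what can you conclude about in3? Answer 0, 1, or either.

either

Both values of in3 occur among assignments with w7 = 1:
  in3=0: in0=0, in1=0, in2=0, in3=0
  in3=1: in0=0, in1=0, in2=0, in3=1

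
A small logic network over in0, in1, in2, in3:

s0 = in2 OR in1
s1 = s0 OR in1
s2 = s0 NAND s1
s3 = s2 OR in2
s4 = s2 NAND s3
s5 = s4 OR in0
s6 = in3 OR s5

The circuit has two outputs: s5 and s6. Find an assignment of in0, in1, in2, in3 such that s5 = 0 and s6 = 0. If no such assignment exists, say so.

Check with in0=0, in1=0, in2=0, in3=0:
s0 = in2 OR in1 = 0 OR 0 = 0
s1 = s0 OR in1 = 0 OR 0 = 0
s2 = s0 NAND s1 = 0 NAND 0 = 1
s3 = s2 OR in2 = 1 OR 0 = 1
s4 = s2 NAND s3 = 1 NAND 1 = 0
s5 = s4 OR in0 = 0 OR 0 = 0
s6 = in3 OR s5 = 0 OR 0 = 0
So s5 = 0 and s6 = 0.

in0=0, in1=0, in2=0, in3=0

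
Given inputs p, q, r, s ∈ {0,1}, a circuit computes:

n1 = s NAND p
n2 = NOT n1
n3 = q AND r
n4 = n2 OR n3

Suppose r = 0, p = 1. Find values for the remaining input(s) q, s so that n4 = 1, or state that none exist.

n4 = n2 OR n3 must be 1, so at least one of n2, n3 is 1.
Check with r = 0, p = 1 and q=1, s=1:
n1 = s NAND p = 1 NAND 1 = 0
n2 = NOT n1 = NOT 0 = 1
n3 = q AND r = 1 AND 0 = 0
n4 = n2 OR n3 = 1 OR 0 = 1
So n4 = 1.

q=1, s=1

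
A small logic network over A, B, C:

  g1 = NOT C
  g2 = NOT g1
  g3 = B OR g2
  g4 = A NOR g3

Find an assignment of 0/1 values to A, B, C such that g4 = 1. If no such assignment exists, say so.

g4 = A NOR g3 must be 1, so both A = 0 and g3 = 0.
g3 = B OR g2 must be 0, so both B = 0 and g2 = 0.
Check with A=0, B=0, C=0:
g1 = NOT C = NOT 0 = 1
g2 = NOT g1 = NOT 1 = 0
g3 = B OR g2 = 0 OR 0 = 0
g4 = A NOR g3 = 0 NOR 0 = 1
So g4 = 1 as required.

A=0, B=0, C=0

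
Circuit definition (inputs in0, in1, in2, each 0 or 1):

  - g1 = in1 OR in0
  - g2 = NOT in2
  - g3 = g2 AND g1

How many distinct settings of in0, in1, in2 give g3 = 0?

5

g3 = g2 AND g1 must be 0, so at least one of g2, g1 is 0.
Enumerating the 8 input combinations, 5 give g3 = 0 and 3 give g3 = 1.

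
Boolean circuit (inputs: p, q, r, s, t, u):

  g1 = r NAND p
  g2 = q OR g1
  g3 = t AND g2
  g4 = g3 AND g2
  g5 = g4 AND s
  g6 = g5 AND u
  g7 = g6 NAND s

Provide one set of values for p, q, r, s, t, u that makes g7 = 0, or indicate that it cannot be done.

g7 = g6 NAND s must be 0, so both g6 = 1 and s = 1.
Check with p=0, q=0, r=0, s=1, t=1, u=1:
g1 = r NAND p = 0 NAND 0 = 1
g2 = q OR g1 = 0 OR 1 = 1
g3 = t AND g2 = 1 AND 1 = 1
g4 = g3 AND g2 = 1 AND 1 = 1
g5 = g4 AND s = 1 AND 1 = 1
g6 = g5 AND u = 1 AND 1 = 1
g7 = g6 NAND s = 1 NAND 1 = 0
So g7 = 0 as required.

p=0, q=0, r=0, s=1, t=1, u=1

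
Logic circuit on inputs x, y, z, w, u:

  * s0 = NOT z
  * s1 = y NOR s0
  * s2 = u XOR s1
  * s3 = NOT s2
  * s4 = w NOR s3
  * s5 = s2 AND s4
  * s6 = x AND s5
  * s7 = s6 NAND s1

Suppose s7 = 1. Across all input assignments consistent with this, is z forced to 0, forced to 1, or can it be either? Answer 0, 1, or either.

Both values of z occur among assignments with s7 = 1:
  z=0: x=0, y=0, z=0, w=0, u=0
  z=1: x=0, y=0, z=1, w=0, u=0

either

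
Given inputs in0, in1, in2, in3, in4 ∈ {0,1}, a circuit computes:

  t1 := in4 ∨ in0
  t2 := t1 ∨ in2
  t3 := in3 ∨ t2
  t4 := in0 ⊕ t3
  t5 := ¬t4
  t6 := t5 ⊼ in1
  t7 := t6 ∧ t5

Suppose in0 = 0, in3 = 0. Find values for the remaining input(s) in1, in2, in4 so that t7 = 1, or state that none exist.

in1=0 in2=0 in4=0

t7 = t6 ∧ t5 must be 1, so both t6 = 1 and t5 = 1.
Check with in0 = 0, in3 = 0 and in1=0, in2=0, in4=0:
t1 = in4 ∨ in0 = 0 ∨ 0 = 0
t2 = t1 ∨ in2 = 0 ∨ 0 = 0
t3 = in3 ∨ t2 = 0 ∨ 0 = 0
t4 = in0 ⊕ t3 = 0 ⊕ 0 = 0
t5 = ¬t4 = ¬0 = 1
t6 = t5 ⊼ in1 = 1 ⊼ 0 = 1
t7 = t6 ∧ t5 = 1 ∧ 1 = 1
So t7 = 1.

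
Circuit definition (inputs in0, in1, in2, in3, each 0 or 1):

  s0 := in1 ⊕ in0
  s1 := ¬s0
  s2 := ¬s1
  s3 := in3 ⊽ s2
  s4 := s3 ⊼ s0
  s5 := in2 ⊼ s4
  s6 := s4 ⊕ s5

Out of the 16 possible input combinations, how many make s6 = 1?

s6 = s4 ⊕ s5 must be 1, so s4 and s5 differ.
Enumerating the 16 input combinations, 8 give s6 = 1 and 8 give s6 = 0.

8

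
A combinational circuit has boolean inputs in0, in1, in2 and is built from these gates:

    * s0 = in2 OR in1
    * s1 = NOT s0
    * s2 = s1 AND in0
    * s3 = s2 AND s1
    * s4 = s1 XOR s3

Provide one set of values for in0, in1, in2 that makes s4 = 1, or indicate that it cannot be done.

in0=0, in1=0, in2=0

s4 = s1 XOR s3 must be 1, so s1 and s3 differ.
Check with in0=0, in1=0, in2=0:
s0 = in2 OR in1 = 0 OR 0 = 0
s1 = NOT s0 = NOT 0 = 1
s2 = s1 AND in0 = 1 AND 0 = 0
s3 = s2 AND s1 = 0 AND 1 = 0
s4 = s1 XOR s3 = 1 XOR 0 = 1
So s4 = 1 as required.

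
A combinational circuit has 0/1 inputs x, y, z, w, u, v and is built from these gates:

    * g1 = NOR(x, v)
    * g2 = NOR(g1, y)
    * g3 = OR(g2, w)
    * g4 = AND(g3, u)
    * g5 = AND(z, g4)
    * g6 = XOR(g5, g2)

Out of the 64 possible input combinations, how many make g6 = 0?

g6 = XOR(g5, g2) must be 0, so g5 and g2 are equal.
Enumerating the 64 input combinations, 41 give g6 = 0 and 23 give g6 = 1.

41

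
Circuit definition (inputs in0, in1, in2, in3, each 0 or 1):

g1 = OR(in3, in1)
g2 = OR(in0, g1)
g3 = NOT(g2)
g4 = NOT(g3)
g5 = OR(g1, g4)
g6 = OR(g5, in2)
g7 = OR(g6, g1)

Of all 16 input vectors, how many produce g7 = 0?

g7 = OR(g6, g1) must be 0, so both g6 = 0 and g1 = 0.
g6 = OR(g5, in2) must be 0, so both g5 = 0 and in2 = 0.
g1 = OR(in3, in1) must be 0, so both in3 = 0 and in1 = 0.
Satisfying assignments:
  in0=0, in1=0, in2=0, in3=0

1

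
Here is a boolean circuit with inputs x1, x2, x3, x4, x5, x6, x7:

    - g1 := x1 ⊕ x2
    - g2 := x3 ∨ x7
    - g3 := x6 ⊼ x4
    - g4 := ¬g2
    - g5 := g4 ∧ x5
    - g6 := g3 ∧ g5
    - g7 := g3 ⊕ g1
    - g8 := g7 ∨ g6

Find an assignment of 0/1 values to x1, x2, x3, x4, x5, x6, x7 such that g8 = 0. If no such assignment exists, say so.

x1=0, x2=1, x3=0, x4=1, x5=0, x6=0, x7=0

Check with x1=0, x2=1, x3=0, x4=1, x5=0, x6=0, x7=0:
g1 = x1 ⊕ x2 = 0 ⊕ 1 = 1
g2 = x3 ∨ x7 = 0 ∨ 0 = 0
g3 = x6 ⊼ x4 = 0 ⊼ 1 = 1
g4 = ¬g2 = ¬0 = 1
g5 = g4 ∧ x5 = 1 ∧ 0 = 0
g6 = g3 ∧ g5 = 1 ∧ 0 = 0
g7 = g3 ⊕ g1 = 1 ⊕ 1 = 0
g8 = g7 ∨ g6 = 0 ∨ 0 = 0
So g8 = 0 as required.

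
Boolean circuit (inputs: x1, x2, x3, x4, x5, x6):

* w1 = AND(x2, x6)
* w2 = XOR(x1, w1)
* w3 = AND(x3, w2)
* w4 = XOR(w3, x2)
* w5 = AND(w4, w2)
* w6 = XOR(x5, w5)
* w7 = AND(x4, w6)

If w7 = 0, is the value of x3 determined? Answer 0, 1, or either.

Both values of x3 occur among assignments with w7 = 0:
  x3=0: x1=0, x2=0, x3=0, x4=0, x5=0, x6=0
  x3=1: x1=0, x2=0, x3=1, x4=0, x5=0, x6=0

either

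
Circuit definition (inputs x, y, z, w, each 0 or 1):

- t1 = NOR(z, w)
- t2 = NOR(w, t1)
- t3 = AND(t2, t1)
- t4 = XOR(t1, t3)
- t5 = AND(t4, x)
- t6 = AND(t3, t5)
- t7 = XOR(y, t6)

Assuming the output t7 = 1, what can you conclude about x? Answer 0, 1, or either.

either

Both values of x occur among assignments with t7 = 1:
  x=0: x=0, y=1, z=0, w=0
  x=1: x=1, y=1, z=0, w=0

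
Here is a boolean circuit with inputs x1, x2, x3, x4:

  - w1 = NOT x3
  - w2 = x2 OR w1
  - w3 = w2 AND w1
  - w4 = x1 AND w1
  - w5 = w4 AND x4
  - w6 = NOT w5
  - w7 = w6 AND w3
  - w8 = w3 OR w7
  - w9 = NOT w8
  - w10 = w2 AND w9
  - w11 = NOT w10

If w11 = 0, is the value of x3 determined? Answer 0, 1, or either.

w11 = NOT w10 must be 0, so w10 = 1.
w10 = w2 AND w9 must be 1, so both w2 = 1 and w9 = 1.
w2 = x2 OR w1 must be 1, so at least one of x2, w1 is 1.
Every assignment with w11 = 0 has x3 = 1; there are 4 such assignment(s).
  x1=0, x2=1, x3=1, x4=0
  x1=0, x2=1, x3=1, x4=1
  x1=1, x2=1, x3=1, x4=0
  x1=1, x2=1, x3=1, x4=1

1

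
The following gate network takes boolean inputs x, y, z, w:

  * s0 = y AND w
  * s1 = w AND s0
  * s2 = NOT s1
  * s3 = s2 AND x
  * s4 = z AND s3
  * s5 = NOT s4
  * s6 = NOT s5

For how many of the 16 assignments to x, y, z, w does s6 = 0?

s6 = NOT s5 must be 0, so s5 = 1.
Enumerating the 16 input combinations, 13 give s6 = 0 and 3 give s6 = 1.

13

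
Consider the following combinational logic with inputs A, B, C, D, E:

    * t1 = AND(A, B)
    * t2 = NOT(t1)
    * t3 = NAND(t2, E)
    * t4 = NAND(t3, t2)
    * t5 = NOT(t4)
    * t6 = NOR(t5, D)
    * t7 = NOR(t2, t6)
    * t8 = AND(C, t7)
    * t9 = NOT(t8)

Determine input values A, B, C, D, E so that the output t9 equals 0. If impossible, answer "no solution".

t9 = NOT(t8) must be 0, so t8 = 1.
t8 = AND(C, t7) must be 1, so both C = 1 and t7 = 1.
Check with A=1, B=1, C=1, D=1, E=0:
t1 = AND(A, B) = AND(1, 1) = 1
t2 = NOT(t1) = NOT 1 = 0
t3 = NAND(t2, E) = NAND(0, 0) = 1
t4 = NAND(t3, t2) = NAND(1, 0) = 1
t5 = NOT(t4) = NOT 1 = 0
t6 = NOR(t5, D) = NOR(0, 1) = 0
t7 = NOR(t2, t6) = NOR(0, 0) = 1
t8 = AND(C, t7) = AND(1, 1) = 1
t9 = NOT(t8) = NOT 1 = 0
So t9 = 0 as required.

A=1, B=1, C=1, D=1, E=0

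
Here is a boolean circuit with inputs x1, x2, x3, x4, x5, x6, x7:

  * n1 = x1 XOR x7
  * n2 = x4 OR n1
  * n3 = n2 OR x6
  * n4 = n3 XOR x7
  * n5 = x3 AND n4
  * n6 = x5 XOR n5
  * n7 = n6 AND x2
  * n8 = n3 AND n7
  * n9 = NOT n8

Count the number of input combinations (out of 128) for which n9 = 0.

n9 = NOT n8 must be 0, so n8 = 1.
n8 = n3 AND n7 must be 1, so both n3 = 1 and n7 = 1.
Enumerating the 128 input combinations, 28 give n9 = 0 and 100 give n9 = 1.

28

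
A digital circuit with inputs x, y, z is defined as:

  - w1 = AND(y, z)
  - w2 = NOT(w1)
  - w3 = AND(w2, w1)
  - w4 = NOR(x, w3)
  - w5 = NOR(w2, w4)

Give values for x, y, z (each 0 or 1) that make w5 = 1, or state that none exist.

x=1 y=1 z=1

w5 = NOR(w2, w4) must be 1, so both w2 = 0 and w4 = 0.
w2 = NOT(w1) must be 0, so w1 = 1.
w4 = NOR(x, w3) must be 0, so at least one of x, w3 is 1.
Check with x=1 y=1 z=1:
w1 = AND(y, z) = AND(1, 1) = 1
w2 = NOT(w1) = NOT 1 = 0
w3 = AND(w2, w1) = AND(0, 1) = 0
w4 = NOR(x, w3) = NOR(1, 0) = 0
w5 = NOR(w2, w4) = NOR(0, 0) = 1
So w5 = 1 as required.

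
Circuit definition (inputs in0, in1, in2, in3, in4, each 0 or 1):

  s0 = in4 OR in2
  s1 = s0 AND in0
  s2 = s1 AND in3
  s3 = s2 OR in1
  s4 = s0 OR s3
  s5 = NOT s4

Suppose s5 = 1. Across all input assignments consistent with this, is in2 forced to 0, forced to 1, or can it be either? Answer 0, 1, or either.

0

s5 = NOT s4 must be 1, so s4 = 0.
s4 = s0 OR s3 must be 0, so both s0 = 0 and s3 = 0.
s0 = in4 OR in2 must be 0, so both in4 = 0 and in2 = 0.
Every assignment with s5 = 1 has in2 = 0; there are 4 such assignment(s).
  in0=0, in1=0, in2=0, in3=0, in4=0
  in0=0, in1=0, in2=0, in3=1, in4=0
  in0=1, in1=0, in2=0, in3=0, in4=0
  in0=1, in1=0, in2=0, in3=1, in4=0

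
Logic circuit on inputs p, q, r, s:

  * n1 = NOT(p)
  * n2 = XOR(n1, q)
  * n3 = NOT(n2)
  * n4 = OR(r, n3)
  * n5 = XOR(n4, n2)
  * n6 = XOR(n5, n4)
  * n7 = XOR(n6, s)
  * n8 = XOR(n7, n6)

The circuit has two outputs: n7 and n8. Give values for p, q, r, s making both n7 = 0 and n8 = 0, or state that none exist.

Check with p=1, q=0, r=0, s=0:
n1 = NOT(p) = NOT 1 = 0
n2 = XOR(n1, q) = XOR(0, 0) = 0
n3 = NOT(n2) = NOT 0 = 1
n4 = OR(r, n3) = OR(0, 1) = 1
n5 = XOR(n4, n2) = XOR(1, 0) = 1
n6 = XOR(n5, n4) = XOR(1, 1) = 0
n7 = XOR(n6, s) = XOR(0, 0) = 0
n8 = XOR(n7, n6) = XOR(0, 0) = 0
So n7 = 0 and n8 = 0.

p=1, q=0, r=0, s=0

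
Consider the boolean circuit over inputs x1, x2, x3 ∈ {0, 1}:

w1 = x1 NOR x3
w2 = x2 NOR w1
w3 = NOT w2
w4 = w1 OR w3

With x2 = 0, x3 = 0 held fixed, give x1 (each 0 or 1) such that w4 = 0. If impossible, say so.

x1=1

w4 = w1 OR w3 must be 0, so both w1 = 0 and w3 = 0.
Check with x2 = 0, x3 = 0 and x1=1:
w1 = x1 NOR x3 = 1 NOR 0 = 0
w2 = x2 NOR w1 = 0 NOR 0 = 1
w3 = NOT w2 = NOT 1 = 0
w4 = w1 OR w3 = 0 OR 0 = 0
So w4 = 0.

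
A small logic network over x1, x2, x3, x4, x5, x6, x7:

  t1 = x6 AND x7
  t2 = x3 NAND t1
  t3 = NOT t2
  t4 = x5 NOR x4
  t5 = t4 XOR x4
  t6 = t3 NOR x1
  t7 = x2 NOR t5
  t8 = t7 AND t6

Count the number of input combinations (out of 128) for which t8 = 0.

t8 = t7 AND t6 must be 0, so at least one of t7, t6 is 0.
Enumerating the 128 input combinations, 121 give t8 = 0 and 7 give t8 = 1.

121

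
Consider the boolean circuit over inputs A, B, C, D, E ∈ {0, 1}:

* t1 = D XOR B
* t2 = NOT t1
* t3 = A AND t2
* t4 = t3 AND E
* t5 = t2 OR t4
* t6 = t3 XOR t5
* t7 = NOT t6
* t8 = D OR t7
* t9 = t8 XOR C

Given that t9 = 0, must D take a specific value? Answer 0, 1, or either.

Both values of D occur among assignments with t9 = 0:
  D=0: A=0, B=0, C=0, D=0, E=0
  D=1: A=0, B=0, C=1, D=1, E=0

either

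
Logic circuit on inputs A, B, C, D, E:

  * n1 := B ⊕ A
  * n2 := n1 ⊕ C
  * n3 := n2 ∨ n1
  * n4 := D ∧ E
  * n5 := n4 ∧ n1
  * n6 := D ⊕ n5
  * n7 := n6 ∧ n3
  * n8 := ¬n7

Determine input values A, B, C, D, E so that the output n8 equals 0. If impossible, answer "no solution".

A=0 B=0 C=1 D=1 E=1

n8 = ¬n7 must be 0, so n7 = 1.
n7 = n6 ∧ n3 must be 1, so both n6 = 1 and n3 = 1.
n6 = D ⊕ n5 must be 1, so D and n5 differ.
Check with A=0 B=0 C=1 D=1 E=1:
n1 = B ⊕ A = 0 ⊕ 0 = 0
n2 = n1 ⊕ C = 0 ⊕ 1 = 1
n3 = n2 ∨ n1 = 1 ∨ 0 = 1
n4 = D ∧ E = 1 ∧ 1 = 1
n5 = n4 ∧ n1 = 1 ∧ 0 = 0
n6 = D ⊕ n5 = 1 ⊕ 0 = 1
n7 = n6 ∧ n3 = 1 ∧ 1 = 1
n8 = ¬n7 = ¬1 = 0
So n8 = 0 as required.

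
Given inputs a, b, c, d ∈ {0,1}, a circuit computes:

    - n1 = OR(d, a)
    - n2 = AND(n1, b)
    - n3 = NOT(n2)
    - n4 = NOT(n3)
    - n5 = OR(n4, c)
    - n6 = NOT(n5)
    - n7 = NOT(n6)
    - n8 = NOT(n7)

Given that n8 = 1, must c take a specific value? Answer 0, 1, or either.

n8 = NOT(n7) must be 1, so n7 = 0.
n7 = NOT(n6) must be 0, so n6 = 1.
Every assignment with n8 = 1 has c = 0; there are 5 such assignment(s).

0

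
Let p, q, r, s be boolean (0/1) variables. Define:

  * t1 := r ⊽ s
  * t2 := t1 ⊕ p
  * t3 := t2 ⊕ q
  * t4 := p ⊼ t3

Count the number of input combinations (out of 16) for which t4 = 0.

4

t4 = p ⊼ t3 must be 0, so both p = 1 and t3 = 1.
t3 = t2 ⊕ q must be 1, so t2 and q differ.
Enumerating the 16 input combinations, 4 give t4 = 0 and 12 give t4 = 1.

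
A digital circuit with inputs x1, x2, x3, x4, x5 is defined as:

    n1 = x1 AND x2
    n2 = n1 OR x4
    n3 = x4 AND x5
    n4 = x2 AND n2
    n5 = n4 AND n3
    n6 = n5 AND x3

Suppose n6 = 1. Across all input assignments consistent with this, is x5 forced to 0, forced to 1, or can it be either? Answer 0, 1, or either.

1

n6 = n5 AND x3 must be 1, so both n5 = 1 and x3 = 1.
n5 = n4 AND n3 must be 1, so both n4 = 1 and n3 = 1.
Every assignment with n6 = 1 has x5 = 1; there are 2 such assignment(s).
  x1=0, x2=1, x3=1, x4=1, x5=1
  x1=1, x2=1, x3=1, x4=1, x5=1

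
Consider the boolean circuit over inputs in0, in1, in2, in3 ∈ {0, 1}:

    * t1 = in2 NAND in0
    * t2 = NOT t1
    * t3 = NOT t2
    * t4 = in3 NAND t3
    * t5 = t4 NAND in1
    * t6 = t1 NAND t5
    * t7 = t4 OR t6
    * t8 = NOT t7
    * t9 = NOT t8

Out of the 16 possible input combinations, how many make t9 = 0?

t9 = NOT t8 must be 0, so t8 = 1.
t8 = NOT t7 must be 1, so t7 = 0.
Satisfying assignments:
  in0=0, in1=0, in2=0, in3=1
  in0=0, in1=0, in2=1, in3=1
  in0=0, in1=1, in2=0, in3=1
  in0=0, in1=1, in2=1, in3=1
  in0=1, in1=0, in2=0, in3=1
  in0=1, in1=1, in2=0, in3=1

6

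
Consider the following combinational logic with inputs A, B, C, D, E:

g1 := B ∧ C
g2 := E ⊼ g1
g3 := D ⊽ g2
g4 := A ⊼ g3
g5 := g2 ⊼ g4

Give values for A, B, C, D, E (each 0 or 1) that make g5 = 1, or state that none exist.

A=0 B=1 C=1 D=0 E=1

g5 = g2 ⊼ g4 must be 1, so at least one of g2, g4 is 0.
Check with A=0 B=1 C=1 D=0 E=1:
g1 = B ∧ C = 1 ∧ 1 = 1
g2 = E ⊼ g1 = 1 ⊼ 1 = 0
g3 = D ⊽ g2 = 0 ⊽ 0 = 1
g4 = A ⊼ g3 = 0 ⊼ 1 = 1
g5 = g2 ⊼ g4 = 0 ⊼ 1 = 1
So g5 = 1 as required.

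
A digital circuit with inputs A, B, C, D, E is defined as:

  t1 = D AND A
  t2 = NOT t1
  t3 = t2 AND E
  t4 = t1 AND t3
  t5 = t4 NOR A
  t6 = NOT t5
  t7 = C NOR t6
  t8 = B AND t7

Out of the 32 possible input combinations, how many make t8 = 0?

28

t8 = B AND t7 must be 0, so at least one of B, t7 is 0.
Enumerating the 32 input combinations, 28 give t8 = 0 and 4 give t8 = 1.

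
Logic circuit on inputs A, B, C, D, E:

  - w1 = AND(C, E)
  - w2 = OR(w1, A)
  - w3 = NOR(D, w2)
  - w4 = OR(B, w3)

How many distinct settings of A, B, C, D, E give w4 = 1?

19

w4 = OR(B, w3) must be 1, so at least one of B, w3 is 1.
Enumerating the 32 input combinations, 19 give w4 = 1 and 13 give w4 = 0.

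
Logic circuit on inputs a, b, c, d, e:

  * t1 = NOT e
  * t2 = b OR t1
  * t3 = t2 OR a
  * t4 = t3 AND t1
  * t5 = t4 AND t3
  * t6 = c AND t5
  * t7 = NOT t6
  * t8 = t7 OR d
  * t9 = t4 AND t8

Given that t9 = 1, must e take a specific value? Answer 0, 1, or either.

0

t9 = t4 AND t8 must be 1, so both t4 = 1 and t8 = 1.
t4 = t3 AND t1 must be 1, so both t3 = 1 and t1 = 1.
t8 = t7 OR d must be 1, so at least one of t7, d is 1.
Every assignment with t9 = 1 has e = 0; there are 12 such assignment(s).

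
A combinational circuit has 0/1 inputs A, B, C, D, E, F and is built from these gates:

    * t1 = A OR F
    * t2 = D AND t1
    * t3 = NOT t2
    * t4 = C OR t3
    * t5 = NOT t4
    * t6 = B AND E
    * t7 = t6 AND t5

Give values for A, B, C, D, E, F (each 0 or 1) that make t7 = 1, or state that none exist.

t7 = t6 AND t5 must be 1, so both t6 = 1 and t5 = 1.
Check with A=0, B=1, C=0, D=1, E=1, F=1:
t1 = A OR F = 0 OR 1 = 1
t2 = D AND t1 = 1 AND 1 = 1
t3 = NOT t2 = NOT 1 = 0
t4 = C OR t3 = 0 OR 0 = 0
t5 = NOT t4 = NOT 0 = 1
t6 = B AND E = 1 AND 1 = 1
t7 = t6 AND t5 = 1 AND 1 = 1
So t7 = 1 as required.

A=0, B=1, C=0, D=1, E=1, F=1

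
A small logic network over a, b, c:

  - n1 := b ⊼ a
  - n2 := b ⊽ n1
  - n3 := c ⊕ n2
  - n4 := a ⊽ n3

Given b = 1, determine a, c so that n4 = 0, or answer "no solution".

a=1 c=0

n4 = a ⊽ n3 must be 0, so at least one of a, n3 is 1.
Check with b = 1 and a=1, c=0:
n1 = b ⊼ a = 1 ⊼ 1 = 0
n2 = b ⊽ n1 = 1 ⊽ 0 = 0
n3 = c ⊕ n2 = 0 ⊕ 0 = 0
n4 = a ⊽ n3 = 1 ⊽ 0 = 0
So n4 = 0.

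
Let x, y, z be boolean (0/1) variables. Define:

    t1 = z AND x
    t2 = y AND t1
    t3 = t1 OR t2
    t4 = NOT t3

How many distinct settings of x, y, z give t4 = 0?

2

t4 = NOT t3 must be 0, so t3 = 1.
Satisfying assignments:
  x=1, y=0, z=1
  x=1, y=1, z=1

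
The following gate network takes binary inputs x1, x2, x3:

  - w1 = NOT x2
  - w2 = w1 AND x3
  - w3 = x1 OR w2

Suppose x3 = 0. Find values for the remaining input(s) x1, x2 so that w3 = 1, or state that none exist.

x1=1, x2=0

w3 = x1 OR w2 must be 1, so at least one of x1, w2 is 1.
Check with x3 = 0 and x1=1, x2=0:
w1 = NOT x2 = NOT 0 = 1
w2 = w1 AND x3 = 1 AND 0 = 0
w3 = x1 OR w2 = 1 OR 0 = 1
So w3 = 1.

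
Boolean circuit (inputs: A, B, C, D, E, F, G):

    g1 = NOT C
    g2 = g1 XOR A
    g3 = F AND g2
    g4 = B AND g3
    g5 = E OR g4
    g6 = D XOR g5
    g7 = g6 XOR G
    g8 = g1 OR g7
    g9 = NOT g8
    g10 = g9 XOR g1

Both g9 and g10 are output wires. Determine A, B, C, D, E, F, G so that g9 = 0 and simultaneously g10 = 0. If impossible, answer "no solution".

Check with A=1, B=1, C=1, D=0, E=0, F=1, G=0:
g1 = NOT C = NOT 1 = 0
g2 = g1 XOR A = 0 XOR 1 = 1
g3 = F AND g2 = 1 AND 1 = 1
g4 = B AND g3 = 1 AND 1 = 1
g5 = E OR g4 = 0 OR 1 = 1
g6 = D XOR g5 = 0 XOR 1 = 1
g7 = g6 XOR G = 1 XOR 0 = 1
g8 = g1 OR g7 = 0 OR 1 = 1
g9 = NOT g8 = NOT 1 = 0
g10 = g9 XOR g1 = 0 XOR 0 = 0
So g9 = 0 and g10 = 0.

A=1, B=1, C=1, D=0, E=0, F=1, G=0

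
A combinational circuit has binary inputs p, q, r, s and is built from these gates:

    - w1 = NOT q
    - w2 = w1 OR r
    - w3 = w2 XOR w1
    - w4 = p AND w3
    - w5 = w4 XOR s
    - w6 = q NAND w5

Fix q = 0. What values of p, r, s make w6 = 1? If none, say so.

Check with q = 0 and p=1, r=0, s=0:
w1 = NOT q = NOT 0 = 1
w2 = w1 OR r = 1 OR 0 = 1
w3 = w2 XOR w1 = 1 XOR 1 = 0
w4 = p AND w3 = 1 AND 0 = 0
w5 = w4 XOR s = 0 XOR 0 = 0
w6 = q NAND w5 = 0 NAND 0 = 1
So w6 = 1.

p=1, r=0, s=0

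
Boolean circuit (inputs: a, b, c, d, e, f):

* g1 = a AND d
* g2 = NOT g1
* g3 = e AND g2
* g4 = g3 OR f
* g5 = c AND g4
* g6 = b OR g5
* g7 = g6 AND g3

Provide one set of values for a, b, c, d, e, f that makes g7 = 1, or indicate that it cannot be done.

Check with a=0, b=1, c=0, d=1, e=1, f=1:
g1 = a AND d = 0 AND 1 = 0
g2 = NOT g1 = NOT 0 = 1
g3 = e AND g2 = 1 AND 1 = 1
g4 = g3 OR f = 1 OR 1 = 1
g5 = c AND g4 = 0 AND 1 = 0
g6 = b OR g5 = 1 OR 0 = 1
g7 = g6 AND g3 = 1 AND 1 = 1
So g7 = 1 as required.

a=0, b=1, c=0, d=1, e=1, f=1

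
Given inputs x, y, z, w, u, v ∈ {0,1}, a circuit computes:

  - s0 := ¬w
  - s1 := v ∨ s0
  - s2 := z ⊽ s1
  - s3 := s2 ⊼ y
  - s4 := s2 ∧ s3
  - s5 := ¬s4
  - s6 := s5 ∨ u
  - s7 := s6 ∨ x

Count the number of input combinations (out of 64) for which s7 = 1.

s7 = s6 ∨ x must be 1, so at least one of s6, x is 1.
Enumerating the 64 input combinations, 63 give s7 = 1 and 1 give s7 = 0.

63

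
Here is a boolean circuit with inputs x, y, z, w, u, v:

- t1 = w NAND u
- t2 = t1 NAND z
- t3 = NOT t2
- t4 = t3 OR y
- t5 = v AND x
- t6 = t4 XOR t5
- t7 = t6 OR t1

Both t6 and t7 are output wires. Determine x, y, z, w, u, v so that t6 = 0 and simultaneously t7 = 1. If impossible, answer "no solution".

Check with x=0, y=0, z=0, w=0, u=1, v=0:
t1 = w NAND u = 0 NAND 1 = 1
t2 = t1 NAND z = 1 NAND 0 = 1
t3 = NOT t2 = NOT 1 = 0
t4 = t3 OR y = 0 OR 0 = 0
t5 = v AND x = 0 AND 0 = 0
t6 = t4 XOR t5 = 0 XOR 0 = 0
t7 = t6 OR t1 = 0 OR 1 = 1
So t6 = 0 and t7 = 1.

x=0, y=0, z=0, w=0, u=1, v=0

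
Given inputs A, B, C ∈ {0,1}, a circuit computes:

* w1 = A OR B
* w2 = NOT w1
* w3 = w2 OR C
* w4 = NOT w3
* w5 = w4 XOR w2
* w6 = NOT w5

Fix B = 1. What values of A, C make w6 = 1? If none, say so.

A=0, C=1

Check with B = 1 and A=0, C=1:
w1 = A OR B = 0 OR 1 = 1
w2 = NOT w1 = NOT 1 = 0
w3 = w2 OR C = 0 OR 1 = 1
w4 = NOT w3 = NOT 1 = 0
w5 = w4 XOR w2 = 0 XOR 0 = 0
w6 = NOT w5 = NOT 0 = 1
So w6 = 1.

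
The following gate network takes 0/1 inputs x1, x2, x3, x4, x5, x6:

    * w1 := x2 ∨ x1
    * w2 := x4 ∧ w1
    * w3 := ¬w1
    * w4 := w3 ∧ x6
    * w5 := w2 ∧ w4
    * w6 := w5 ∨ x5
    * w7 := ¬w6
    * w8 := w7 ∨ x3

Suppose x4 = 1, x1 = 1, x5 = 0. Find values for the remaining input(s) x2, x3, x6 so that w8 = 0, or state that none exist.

With x4 = 1, x1 = 1, x5 = 0 fixed, none of the 8 settings of x2, x3, x6 give w8 = 0.
For example, with x2=1, x3=0, x6=1:
w1 = x2 ∨ x1 = 1 ∨ 1 = 1
w2 = x4 ∧ w1 = 1 ∧ 1 = 1
w3 = ¬w1 = ¬1 = 0
w4 = w3 ∧ x6 = 0 ∧ 1 = 0
w5 = w2 ∧ w4 = 1 ∧ 0 = 0
w6 = w5 ∨ x5 = 0 ∨ 0 = 0
w7 = ¬w6 = ¬0 = 1
w8 = w7 ∨ x3 = 1 ∨ 0 = 1
giving w8 = 1 ≠ 0.

no solution exists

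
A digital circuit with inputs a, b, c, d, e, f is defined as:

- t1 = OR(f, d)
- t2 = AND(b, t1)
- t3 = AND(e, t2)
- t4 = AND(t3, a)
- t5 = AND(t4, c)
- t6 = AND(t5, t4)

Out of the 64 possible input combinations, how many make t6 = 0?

61

t6 = AND(t5, t4) must be 0, so at least one of t5, t4 is 0.
Enumerating the 64 input combinations, 61 give t6 = 0 and 3 give t6 = 1.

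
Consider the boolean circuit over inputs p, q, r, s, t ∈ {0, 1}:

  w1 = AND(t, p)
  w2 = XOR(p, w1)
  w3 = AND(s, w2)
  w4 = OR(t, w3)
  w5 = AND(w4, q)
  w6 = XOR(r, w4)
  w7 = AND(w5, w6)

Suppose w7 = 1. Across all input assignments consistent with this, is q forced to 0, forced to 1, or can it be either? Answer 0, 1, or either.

1

w7 = AND(w5, w6) must be 1, so both w5 = 1 and w6 = 1.
w5 = AND(w4, q) must be 1, so both w4 = 1 and q = 1.
Every assignment with w7 = 1 has q = 1; there are 5 such assignment(s).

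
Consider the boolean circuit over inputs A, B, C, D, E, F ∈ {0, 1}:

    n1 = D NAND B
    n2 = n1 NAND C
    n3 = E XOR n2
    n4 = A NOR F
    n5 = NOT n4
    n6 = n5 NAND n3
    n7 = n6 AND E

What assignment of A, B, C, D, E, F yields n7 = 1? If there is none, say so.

n7 = n6 AND E must be 1, so both n6 = 1 and E = 1.
Check with A=0 B=1 C=1 D=1 E=1 F=1:
n1 = D NAND B = 1 NAND 1 = 0
n2 = n1 NAND C = 0 NAND 1 = 1
n3 = E XOR n2 = 1 XOR 1 = 0
n4 = A NOR F = 0 NOR 1 = 0
n5 = NOT n4 = NOT 0 = 1
n6 = n5 NAND n3 = 1 NAND 0 = 1
n7 = n6 AND E = 1 AND 1 = 1
So n7 = 1 as required.

A=0 B=1 C=1 D=1 E=1 F=1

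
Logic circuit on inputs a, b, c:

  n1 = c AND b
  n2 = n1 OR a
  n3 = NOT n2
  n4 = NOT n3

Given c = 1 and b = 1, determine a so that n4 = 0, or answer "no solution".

no solution exists

With c = 1 and b = 1 fixed, none of the 2 settings of a give n4 = 0.
For example, with a=1:
n1 = c AND b = 1 AND 1 = 1
n2 = n1 OR a = 1 OR 1 = 1
n3 = NOT n2 = NOT 1 = 0
n4 = NOT n3 = NOT 0 = 1
giving n4 = 1 ≠ 0.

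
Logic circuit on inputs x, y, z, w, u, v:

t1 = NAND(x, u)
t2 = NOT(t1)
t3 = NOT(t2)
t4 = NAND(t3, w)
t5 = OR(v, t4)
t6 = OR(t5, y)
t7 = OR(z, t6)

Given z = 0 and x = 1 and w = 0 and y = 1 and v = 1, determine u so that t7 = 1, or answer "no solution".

u=1

t7 = OR(z, t6) must be 1, so at least one of z, t6 is 1.
Check with z = 0 and x = 1 and w = 0 and y = 1 and v = 1 and u=1:
t1 = NAND(x, u) = NAND(1, 1) = 0
t2 = NOT(t1) = NOT 0 = 1
t3 = NOT(t2) = NOT 1 = 0
t4 = NAND(t3, w) = NAND(0, 0) = 1
t5 = OR(v, t4) = OR(1, 1) = 1
t6 = OR(t5, y) = OR(1, 1) = 1
t7 = OR(z, t6) = OR(0, 1) = 1
So t7 = 1.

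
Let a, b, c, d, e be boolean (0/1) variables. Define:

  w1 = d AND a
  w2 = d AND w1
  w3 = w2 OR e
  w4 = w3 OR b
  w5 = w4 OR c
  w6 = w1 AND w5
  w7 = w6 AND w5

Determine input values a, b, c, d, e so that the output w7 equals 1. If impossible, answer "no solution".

a=1, b=0, c=1, d=1, e=1

Check with a=1, b=0, c=1, d=1, e=1:
w1 = d AND a = 1 AND 1 = 1
w2 = d AND w1 = 1 AND 1 = 1
w3 = w2 OR e = 1 OR 1 = 1
w4 = w3 OR b = 1 OR 0 = 1
w5 = w4 OR c = 1 OR 1 = 1
w6 = w1 AND w5 = 1 AND 1 = 1
w7 = w6 AND w5 = 1 AND 1 = 1
So w7 = 1 as required.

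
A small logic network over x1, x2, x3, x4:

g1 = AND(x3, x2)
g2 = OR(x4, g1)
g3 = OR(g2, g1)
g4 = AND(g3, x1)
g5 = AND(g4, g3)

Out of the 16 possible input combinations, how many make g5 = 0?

g5 = AND(g4, g3) must be 0, so at least one of g4, g3 is 0.
Enumerating the 16 input combinations, 11 give g5 = 0 and 5 give g5 = 1.

11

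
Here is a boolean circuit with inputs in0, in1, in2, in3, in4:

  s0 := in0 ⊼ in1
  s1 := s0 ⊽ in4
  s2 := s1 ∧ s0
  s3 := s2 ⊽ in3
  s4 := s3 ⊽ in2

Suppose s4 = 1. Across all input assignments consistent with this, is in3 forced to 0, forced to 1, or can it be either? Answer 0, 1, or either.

1

s4 = s3 ⊽ in2 must be 1, so both s3 = 0 and in2 = 0.
s3 = s2 ⊽ in3 must be 0, so at least one of s2, in3 is 1.
Every assignment with s4 = 1 has in3 = 1; there are 8 such assignment(s).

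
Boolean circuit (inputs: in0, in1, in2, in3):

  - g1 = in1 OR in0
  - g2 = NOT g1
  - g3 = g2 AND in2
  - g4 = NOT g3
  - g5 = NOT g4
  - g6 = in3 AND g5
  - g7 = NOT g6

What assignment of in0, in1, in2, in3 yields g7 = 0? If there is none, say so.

Check with in0=0, in1=0, in2=1, in3=1:
g1 = in1 OR in0 = 0 OR 0 = 0
g2 = NOT g1 = NOT 0 = 1
g3 = g2 AND in2 = 1 AND 1 = 1
g4 = NOT g3 = NOT 1 = 0
g5 = NOT g4 = NOT 0 = 1
g6 = in3 AND g5 = 1 AND 1 = 1
g7 = NOT g6 = NOT 1 = 0
So g7 = 0 as required.

in0=0, in1=0, in2=1, in3=1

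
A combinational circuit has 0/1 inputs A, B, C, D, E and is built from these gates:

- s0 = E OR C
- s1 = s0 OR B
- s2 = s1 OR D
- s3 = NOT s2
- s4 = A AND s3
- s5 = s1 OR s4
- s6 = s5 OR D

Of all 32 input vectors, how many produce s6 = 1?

31

s6 = s5 OR D must be 1, so at least one of s5, D is 1.
Enumerating the 32 input combinations, 31 give s6 = 1 and 1 give s6 = 0.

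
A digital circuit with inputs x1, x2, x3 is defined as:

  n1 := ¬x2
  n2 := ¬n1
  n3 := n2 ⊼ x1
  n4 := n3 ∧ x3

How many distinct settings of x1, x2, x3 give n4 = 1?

3

n4 = n3 ∧ x3 must be 1, so both n3 = 1 and x3 = 1.
n3 = n2 ⊼ x1 must be 1, so at least one of n2, x1 is 0.
Satisfying assignments:
  x1=0, x2=0, x3=1
  x1=0, x2=1, x3=1
  x1=1, x2=0, x3=1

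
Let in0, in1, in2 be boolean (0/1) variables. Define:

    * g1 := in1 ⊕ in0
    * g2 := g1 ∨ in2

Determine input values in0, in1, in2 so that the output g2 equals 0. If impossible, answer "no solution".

g2 = g1 ∨ in2 must be 0, so both g1 = 0 and in2 = 0.
g1 = in1 ⊕ in0 must be 0, so in1 and in0 are equal.
Check with in0=0, in1=0, in2=0:
g1 = in1 ⊕ in0 = 0 ⊕ 0 = 0
g2 = g1 ∨ in2 = 0 ∨ 0 = 0
So g2 = 0 as required.

in0=0, in1=0, in2=0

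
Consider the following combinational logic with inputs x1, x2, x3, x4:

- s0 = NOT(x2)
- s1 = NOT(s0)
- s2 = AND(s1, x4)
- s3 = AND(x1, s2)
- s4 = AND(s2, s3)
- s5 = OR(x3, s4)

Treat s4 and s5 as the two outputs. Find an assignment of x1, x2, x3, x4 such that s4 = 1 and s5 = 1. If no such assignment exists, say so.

x1=1, x2=1, x3=0, x4=1

Check with x1=1, x2=1, x3=0, x4=1:
s0 = NOT(x2) = NOT 1 = 0
s1 = NOT(s0) = NOT 0 = 1
s2 = AND(s1, x4) = AND(1, 1) = 1
s3 = AND(x1, s2) = AND(1, 1) = 1
s4 = AND(s2, s3) = AND(1, 1) = 1
s5 = OR(x3, s4) = OR(0, 1) = 1
So s4 = 1 and s5 = 1.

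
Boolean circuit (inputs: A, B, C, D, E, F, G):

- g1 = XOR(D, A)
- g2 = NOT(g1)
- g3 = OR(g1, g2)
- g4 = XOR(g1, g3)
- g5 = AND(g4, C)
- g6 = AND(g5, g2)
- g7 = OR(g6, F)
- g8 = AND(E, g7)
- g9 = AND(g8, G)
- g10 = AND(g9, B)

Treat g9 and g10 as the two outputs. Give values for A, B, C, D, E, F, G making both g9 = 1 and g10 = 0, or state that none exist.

A=0, B=0, C=1, D=0, E=1, F=0, G=1

Check with A=0, B=0, C=1, D=0, E=1, F=0, G=1:
g1 = XOR(D, A) = XOR(0, 0) = 0
g2 = NOT(g1) = NOT 0 = 1
g3 = OR(g1, g2) = OR(0, 1) = 1
g4 = XOR(g1, g3) = XOR(0, 1) = 1
g5 = AND(g4, C) = AND(1, 1) = 1
g6 = AND(g5, g2) = AND(1, 1) = 1
g7 = OR(g6, F) = OR(1, 0) = 1
g8 = AND(E, g7) = AND(1, 1) = 1
g9 = AND(g8, G) = AND(1, 1) = 1
g10 = AND(g9, B) = AND(1, 0) = 0
So g9 = 1 and g10 = 0.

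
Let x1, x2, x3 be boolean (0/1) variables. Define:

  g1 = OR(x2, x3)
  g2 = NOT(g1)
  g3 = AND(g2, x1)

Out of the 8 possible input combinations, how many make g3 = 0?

7

g3 = AND(g2, x1) must be 0, so at least one of g2, x1 is 0.
Enumerating the 8 input combinations, 7 give g3 = 0 and 1 give g3 = 1.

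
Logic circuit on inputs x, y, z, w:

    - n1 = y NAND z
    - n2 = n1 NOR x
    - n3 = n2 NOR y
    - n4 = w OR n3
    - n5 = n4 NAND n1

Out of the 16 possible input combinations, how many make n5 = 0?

10

n5 = n4 NAND n1 must be 0, so both n4 = 1 and n1 = 1.
Enumerating the 16 input combinations, 10 give n5 = 0 and 6 give n5 = 1.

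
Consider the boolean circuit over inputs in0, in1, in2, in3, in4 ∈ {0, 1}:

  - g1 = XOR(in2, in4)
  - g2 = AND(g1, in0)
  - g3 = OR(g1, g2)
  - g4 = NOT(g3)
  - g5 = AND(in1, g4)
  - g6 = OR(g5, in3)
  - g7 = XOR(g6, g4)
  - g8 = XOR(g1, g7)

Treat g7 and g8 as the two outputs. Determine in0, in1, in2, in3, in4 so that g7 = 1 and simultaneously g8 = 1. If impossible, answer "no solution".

in0=1, in1=0, in2=1, in3=0, in4=1

Check with in0=1, in1=0, in2=1, in3=0, in4=1:
g1 = XOR(in2, in4) = XOR(1, 1) = 0
g2 = AND(g1, in0) = AND(0, 1) = 0
g3 = OR(g1, g2) = OR(0, 0) = 0
g4 = NOT(g3) = NOT 0 = 1
g5 = AND(in1, g4) = AND(0, 1) = 0
g6 = OR(g5, in3) = OR(0, 0) = 0
g7 = XOR(g6, g4) = XOR(0, 1) = 1
g8 = XOR(g1, g7) = XOR(0, 1) = 1
So g7 = 1 and g8 = 1.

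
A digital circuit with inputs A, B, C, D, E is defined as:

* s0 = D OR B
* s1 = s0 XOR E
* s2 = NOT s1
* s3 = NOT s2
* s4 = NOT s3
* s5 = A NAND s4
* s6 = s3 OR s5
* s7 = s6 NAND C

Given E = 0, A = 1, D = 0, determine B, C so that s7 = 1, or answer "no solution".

B=0 C=0

s7 = s6 NAND C must be 1, so at least one of s6, C is 0.
Check with E = 0, A = 1, D = 0 and B=0, C=0:
s0 = D OR B = 0 OR 0 = 0
s1 = s0 XOR E = 0 XOR 0 = 0
s2 = NOT s1 = NOT 0 = 1
s3 = NOT s2 = NOT 1 = 0
s4 = NOT s3 = NOT 0 = 1
s5 = A NAND s4 = 1 NAND 1 = 0
s6 = s3 OR s5 = 0 OR 0 = 0
s7 = s6 NAND C = 0 NAND 0 = 1
So s7 = 1.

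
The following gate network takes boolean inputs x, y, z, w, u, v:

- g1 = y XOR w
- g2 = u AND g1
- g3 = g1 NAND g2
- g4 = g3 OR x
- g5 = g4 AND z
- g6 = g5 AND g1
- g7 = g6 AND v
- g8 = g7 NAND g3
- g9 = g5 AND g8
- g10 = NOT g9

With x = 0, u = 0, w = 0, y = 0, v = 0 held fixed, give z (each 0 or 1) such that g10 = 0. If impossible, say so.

g10 = NOT g9 must be 0, so g9 = 1.
Check with x = 0, u = 0, w = 0, y = 0, v = 0 and z=1:
g1 = y XOR w = 0 XOR 0 = 0
g2 = u AND g1 = 0 AND 0 = 0
g3 = g1 NAND g2 = 0 NAND 0 = 1
g4 = g3 OR x = 1 OR 0 = 1
g5 = g4 AND z = 1 AND 1 = 1
g6 = g5 AND g1 = 1 AND 0 = 0
g7 = g6 AND v = 0 AND 0 = 0
g8 = g7 NAND g3 = 0 NAND 1 = 1
g9 = g5 AND g8 = 1 AND 1 = 1
g10 = NOT g9 = NOT 1 = 0
So g10 = 0.

z=1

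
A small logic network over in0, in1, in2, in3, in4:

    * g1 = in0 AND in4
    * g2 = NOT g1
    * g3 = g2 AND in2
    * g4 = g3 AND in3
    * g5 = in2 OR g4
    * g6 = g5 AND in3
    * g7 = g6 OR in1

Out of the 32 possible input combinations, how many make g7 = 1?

20

g7 = g6 OR in1 must be 1, so at least one of g6, in1 is 1.
Enumerating the 32 input combinations, 20 give g7 = 1 and 12 give g7 = 0.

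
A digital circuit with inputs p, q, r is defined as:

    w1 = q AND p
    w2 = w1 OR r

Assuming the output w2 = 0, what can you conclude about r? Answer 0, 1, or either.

0

w2 = w1 OR r must be 0, so both w1 = 0 and r = 0.
w1 = q AND p must be 0, so at least one of q, p is 0.
Every assignment with w2 = 0 has r = 0; there are 3 such assignment(s).
  p=0, q=0, r=0
  p=0, q=1, r=0
  p=1, q=0, r=0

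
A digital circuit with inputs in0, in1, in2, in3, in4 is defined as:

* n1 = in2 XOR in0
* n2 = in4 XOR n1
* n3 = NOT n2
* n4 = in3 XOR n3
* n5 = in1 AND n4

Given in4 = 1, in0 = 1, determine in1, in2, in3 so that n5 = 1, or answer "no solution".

in1=1, in2=1, in3=1

Check with in4 = 1, in0 = 1 and in1=1, in2=1, in3=1:
n1 = in2 XOR in0 = 1 XOR 1 = 0
n2 = in4 XOR n1 = 1 XOR 0 = 1
n3 = NOT n2 = NOT 1 = 0
n4 = in3 XOR n3 = 1 XOR 0 = 1
n5 = in1 AND n4 = 1 AND 1 = 1
So n5 = 1.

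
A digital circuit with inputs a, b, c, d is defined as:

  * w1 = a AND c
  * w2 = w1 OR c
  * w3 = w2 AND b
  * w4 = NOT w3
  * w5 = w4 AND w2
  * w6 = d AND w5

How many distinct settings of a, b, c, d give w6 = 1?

w6 = d AND w5 must be 1, so both d = 1 and w5 = 1.
w5 = w4 AND w2 must be 1, so both w4 = 1 and w2 = 1.
Satisfying assignments:
  a=0, b=0, c=1, d=1
  a=1, b=0, c=1, d=1

2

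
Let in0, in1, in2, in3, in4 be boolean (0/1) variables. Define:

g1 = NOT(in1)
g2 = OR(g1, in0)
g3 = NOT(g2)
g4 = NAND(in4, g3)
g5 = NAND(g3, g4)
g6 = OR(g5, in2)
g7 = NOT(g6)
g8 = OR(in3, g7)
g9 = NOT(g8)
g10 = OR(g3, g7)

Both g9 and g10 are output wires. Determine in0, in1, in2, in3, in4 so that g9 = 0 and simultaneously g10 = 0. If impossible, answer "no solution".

in0=0, in1=0, in2=1, in3=1, in4=0

Check with in0=0, in1=0, in2=1, in3=1, in4=0:
g1 = NOT(in1) = NOT 0 = 1
g2 = OR(g1, in0) = OR(1, 0) = 1
g3 = NOT(g2) = NOT 1 = 0
g4 = NAND(in4, g3) = NAND(0, 0) = 1
g5 = NAND(g3, g4) = NAND(0, 1) = 1
g6 = OR(g5, in2) = OR(1, 1) = 1
g7 = NOT(g6) = NOT 1 = 0
g8 = OR(in3, g7) = OR(1, 0) = 1
g9 = NOT(g8) = NOT 1 = 0
g10 = OR(g3, g7) = OR(0, 0) = 0
So g9 = 0 and g10 = 0.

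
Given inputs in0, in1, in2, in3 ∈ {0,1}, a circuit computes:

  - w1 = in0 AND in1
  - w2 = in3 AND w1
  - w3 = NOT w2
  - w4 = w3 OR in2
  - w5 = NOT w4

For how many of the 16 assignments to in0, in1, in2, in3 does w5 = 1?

1

w5 = NOT w4 must be 1, so w4 = 0.
Satisfying assignments:
  in0=1, in1=1, in2=0, in3=1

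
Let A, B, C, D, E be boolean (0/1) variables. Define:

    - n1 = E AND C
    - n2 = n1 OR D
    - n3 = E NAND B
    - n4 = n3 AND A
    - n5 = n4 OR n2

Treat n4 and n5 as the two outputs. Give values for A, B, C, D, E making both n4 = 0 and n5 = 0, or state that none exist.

A=1, B=1, C=0, D=0, E=1

Check with A=1, B=1, C=0, D=0, E=1:
n1 = E AND C = 1 AND 0 = 0
n2 = n1 OR D = 0 OR 0 = 0
n3 = E NAND B = 1 NAND 1 = 0
n4 = n3 AND A = 0 AND 1 = 0
n5 = n4 OR n2 = 0 OR 0 = 0
So n4 = 0 and n5 = 0.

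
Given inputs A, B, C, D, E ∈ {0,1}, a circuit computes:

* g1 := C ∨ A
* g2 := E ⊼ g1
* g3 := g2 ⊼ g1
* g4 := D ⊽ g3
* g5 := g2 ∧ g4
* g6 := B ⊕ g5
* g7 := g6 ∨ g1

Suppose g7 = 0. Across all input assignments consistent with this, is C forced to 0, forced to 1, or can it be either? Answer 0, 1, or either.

g7 = g6 ∨ g1 must be 0, so both g6 = 0 and g1 = 0.
g6 = B ⊕ g5 must be 0, so B and g5 are equal.
g1 = C ∨ A must be 0, so both C = 0 and A = 0.
Every assignment with g7 = 0 has C = 0; there are 4 such assignment(s).
  A=0, B=0, C=0, D=0, E=0
  A=0, B=0, C=0, D=0, E=1
  A=0, B=0, C=0, D=1, E=0
  A=0, B=0, C=0, D=1, E=1

0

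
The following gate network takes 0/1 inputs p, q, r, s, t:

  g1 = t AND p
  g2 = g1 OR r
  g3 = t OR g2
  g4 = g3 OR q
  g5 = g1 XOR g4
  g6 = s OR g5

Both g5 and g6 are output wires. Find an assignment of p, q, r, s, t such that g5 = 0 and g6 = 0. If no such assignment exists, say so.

Check with p=1, q=1, r=1, s=0, t=1:
g1 = t AND p = 1 AND 1 = 1
g2 = g1 OR r = 1 OR 1 = 1
g3 = t OR g2 = 1 OR 1 = 1
g4 = g3 OR q = 1 OR 1 = 1
g5 = g1 XOR g4 = 1 XOR 1 = 0
g6 = s OR g5 = 0 OR 0 = 0
So g5 = 0 and g6 = 0.

p=1, q=1, r=1, s=0, t=1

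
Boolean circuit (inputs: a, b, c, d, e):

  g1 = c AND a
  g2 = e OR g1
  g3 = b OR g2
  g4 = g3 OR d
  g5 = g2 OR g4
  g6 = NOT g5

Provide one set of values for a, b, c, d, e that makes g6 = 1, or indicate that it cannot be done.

a=1 b=0 c=0 d=0 e=0

g6 = NOT g5 must be 1, so g5 = 0.
Check with a=1 b=0 c=0 d=0 e=0:
g1 = c AND a = 0 AND 1 = 0
g2 = e OR g1 = 0 OR 0 = 0
g3 = b OR g2 = 0 OR 0 = 0
g4 = g3 OR d = 0 OR 0 = 0
g5 = g2 OR g4 = 0 OR 0 = 0
g6 = NOT g5 = NOT 0 = 1
So g6 = 1 as required.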